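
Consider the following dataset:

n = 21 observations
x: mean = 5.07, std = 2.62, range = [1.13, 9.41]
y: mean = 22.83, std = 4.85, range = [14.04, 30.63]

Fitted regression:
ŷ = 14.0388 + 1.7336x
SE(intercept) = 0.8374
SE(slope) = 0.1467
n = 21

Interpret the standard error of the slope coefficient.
The slope 1.7336 is pinned down to within about ±0.1467 (one SE) by these data — relative uncertainty 8.5%, i.e. precise.

SE(β̂₁) = s / √Sxx, where s is the residual standard deviation and Sxx = Σ(x − x̄)². It is the yardstick for how far β̂₁ = 1.7336 could plausibly be from the true slope.

Relative precision:
- SE / |β̂₁| = 0.1467 / 1.7336 = 8.5%
- Rule of thumb (under 20%: precise; 20% to under 50%: moderately precise; 50% or more: imprecise) → precise

Rough 95% range (±2 SE): 1.7336 ± 0.2934 → (1.4402, 2.0270).

What drives SE(β̂₁): larger n (here n = 21) → smaller SE; more residual scatter → larger SE.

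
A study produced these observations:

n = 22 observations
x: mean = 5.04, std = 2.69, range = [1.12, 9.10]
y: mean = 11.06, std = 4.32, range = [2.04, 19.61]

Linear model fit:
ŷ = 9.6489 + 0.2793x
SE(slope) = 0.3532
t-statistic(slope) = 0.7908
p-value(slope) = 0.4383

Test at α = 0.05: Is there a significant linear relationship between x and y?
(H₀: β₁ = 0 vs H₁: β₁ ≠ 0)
Fail to reject H₀: p-value = 0.4383 ≥ α = 0.05. The linear relationship is not significant at the 5% level.

Hypothesis test for the slope coefficient:

H₀: β₁ = 0 (no linear relationship)
H₁: β₁ ≠ 0 (linear relationship exists)

Test statistic: t = β̂₁ / SE(β̂₁) = 0.2793 / 0.3532 = 0.7908

With df = 20, the two-sided p-value for |t| = 0.7908 is 0.4383.

Decision rule: reject H₀ if p-value < α.
p-value = 0.4383 ≥ α = 0.05 → fail to reject H₀.

Conclusion: the linear association between x and y is not significant at the 5% level.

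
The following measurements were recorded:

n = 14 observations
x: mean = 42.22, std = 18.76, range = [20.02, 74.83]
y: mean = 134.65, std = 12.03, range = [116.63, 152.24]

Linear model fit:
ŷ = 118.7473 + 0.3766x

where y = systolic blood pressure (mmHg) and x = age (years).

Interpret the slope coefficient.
On average, blood pressure is about 0.3766 mmHg higher for every extra year of age.

The slope β₁ = 0.3766 gives the rate at which the fitted blood pressure changes with age.

Interpretation:
- Age up by 1 year → predicted blood pressure increases by 0.3766 mmHg
- This is a linear approximation: the same per-unit change is assumed across the whole observed x range

The intercept β₀ = 118.7473 is the predicted blood pressure when age = 0; since the smallest observed x is 20.02, this is an extrapolation and mainly anchors the line.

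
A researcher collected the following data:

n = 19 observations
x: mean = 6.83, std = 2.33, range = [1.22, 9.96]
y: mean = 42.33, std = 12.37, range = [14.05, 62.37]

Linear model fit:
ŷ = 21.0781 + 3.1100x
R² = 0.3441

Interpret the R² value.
The model explains 34.41% of the variance in y (R² = 0.3441), leaving 65.59% unexplained; the fit is moderate.

R² (coefficient of determination) measures the proportion of variance in y explained by the regression model.

Here R² = 0.3441:
- Explained: 34.41% of the variation in y
- Unexplained (residual): 100% − 34.41% = 65.59%
- Rule of thumb (below 0.3 weak; 0.3 to below 0.7 moderate; 0.7 and above strong) → moderate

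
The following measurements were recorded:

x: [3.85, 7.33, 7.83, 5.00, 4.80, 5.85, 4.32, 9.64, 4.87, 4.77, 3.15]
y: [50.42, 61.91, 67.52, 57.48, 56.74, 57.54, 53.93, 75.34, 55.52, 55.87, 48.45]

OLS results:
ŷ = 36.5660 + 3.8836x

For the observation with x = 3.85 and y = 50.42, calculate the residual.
Residual = -1.0979

The residual is the difference between the actual value and the predicted value:

Residual = y - ŷ

Step 1: Calculate predicted value
ŷ = 36.5660 + 3.8836 × 3.85
ŷ = 51.5179

Step 2: Calculate residual
Residual = 50.42 - 51.5179
Residual = -1.0979

Sign check: y < ŷ, so the point is below the line and the fit overestimates here.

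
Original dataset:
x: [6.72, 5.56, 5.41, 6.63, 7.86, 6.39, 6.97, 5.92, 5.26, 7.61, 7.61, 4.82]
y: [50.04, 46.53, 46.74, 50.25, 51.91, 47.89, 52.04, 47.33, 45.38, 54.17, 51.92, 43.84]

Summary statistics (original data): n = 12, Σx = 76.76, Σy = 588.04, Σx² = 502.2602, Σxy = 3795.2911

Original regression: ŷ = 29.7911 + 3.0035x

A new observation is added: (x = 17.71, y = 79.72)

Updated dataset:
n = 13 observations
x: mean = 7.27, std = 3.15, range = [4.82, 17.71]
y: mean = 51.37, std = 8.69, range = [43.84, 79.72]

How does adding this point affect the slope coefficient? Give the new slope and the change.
The slope changes from 3.0035 to 2.7402 (change of -0.2633, or -8.8%).

x = 17.71 lies well outside the original x-range [4.82, 7.86] (x̄ ≈ 6.40), so this observation has high leverage and can move the slope substantially.

Step 1: Update the sums with the new point (n goes from 12 to 13)
Σx  = 76.76 + 17.71 = 94.47
Σy  = 588.04 + 79.72 = 667.76
Σx² = 502.2602 + 17.71² = 502.2602 + 313.6441 = 815.9043
Σxy = 3795.2911 + 17.71×79.72 = 3795.2911 + 1411.8412 = 5207.1323

Step 2: Recompute the slope with b₁ = (nΣxy − ΣxΣy) / (nΣx² − (Σx)²)
Numerator   = 13×5207.1323 − 94.47×667.76 = 67692.7199 − 63083.2872 = 4609.4327
Denominator = 13×815.9043 − 94.47² = 10606.7559 − 8924.5809 = 1682.1750
b₁(new) = 4609.4327 / 1682.1750 = 2.7402

(Same formula on the original sums: (12×3795.2911 − 76.76×588.04) / (12×502.2602 − 76.76²) = 405.5428 / 135.0248 = 3.0035, matching the given fit.)

Step 3: Change in slope
Δβ₁ = 2.7402 − 3.0035 = -0.2633
Relative change = -0.2633 / 3.0035 × 100% = -8.8%
→ the slope decreases when the point is added.

A high-leverage point only changes the slope if it is off the original line; here y = 79.72 is below the original trend, so the slope decreases.
In practice: examine leverage (hᵢ) and Cook's distance rather than deleting it automatically.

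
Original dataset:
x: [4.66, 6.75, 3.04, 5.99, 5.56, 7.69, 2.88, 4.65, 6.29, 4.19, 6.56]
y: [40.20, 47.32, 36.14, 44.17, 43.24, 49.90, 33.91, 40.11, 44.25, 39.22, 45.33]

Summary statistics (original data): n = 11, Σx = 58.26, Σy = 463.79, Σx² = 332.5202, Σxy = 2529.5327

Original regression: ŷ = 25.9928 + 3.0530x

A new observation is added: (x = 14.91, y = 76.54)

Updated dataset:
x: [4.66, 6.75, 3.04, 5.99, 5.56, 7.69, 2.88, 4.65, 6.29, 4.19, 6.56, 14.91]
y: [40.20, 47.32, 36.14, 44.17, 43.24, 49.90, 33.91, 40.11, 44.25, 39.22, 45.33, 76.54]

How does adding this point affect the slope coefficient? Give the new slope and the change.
Adding the point moves β₁ from 3.0530 to 3.4606, i.e. it increases by 0.4076 (+13.4%).

x = 14.91 lies well outside the original x-range [2.88, 7.69] (x̄ ≈ 5.30), so this observation has high leverage and can move the slope substantially.

Step 1: Update the sums with the new point (n goes from 11 to 12)
Σx  = 58.26 + 14.91 = 73.17
Σy  = 463.79 + 76.54 = 540.33
Σx² = 332.5202 + 14.91² = 332.5202 + 222.3081 = 554.8283
Σxy = 2529.5327 + 14.91×76.54 = 2529.5327 + 1141.2114 = 3670.7441

Step 2: Recompute the slope with b₁ = (nΣxy − ΣxΣy) / (nΣx² − (Σx)²)
Numerator   = 12×3670.7441 − 73.17×540.33 = 44048.9292 − 39535.9461 = 4512.9831
Denominator = 12×554.8283 − 73.17² = 6657.9396 − 5353.8489 = 1304.0907
b₁(new) = 4512.9831 / 1304.0907 = 3.4606

(Same formula on the original sums: (11×2529.5327 − 58.26×463.79) / (11×332.5202 − 58.26²) = 804.4543 / 263.4946 = 3.0530, matching the given fit.)

Step 3: Change in slope
Δβ₁ = 3.4606 − 3.0530 = +0.4076
Relative change = +0.4076 / 3.0530 × 100% = +13.4%
→ the slope increases when the point is added.

Because the point sits above the extension of the original line at a high-leverage x, it tilts the fit up.
In practice: refit with and without it and report both if conclusions differ.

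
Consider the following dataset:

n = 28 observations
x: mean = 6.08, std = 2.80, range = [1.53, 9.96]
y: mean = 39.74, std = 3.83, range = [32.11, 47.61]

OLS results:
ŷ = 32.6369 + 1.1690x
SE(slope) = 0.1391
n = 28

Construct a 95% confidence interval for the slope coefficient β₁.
The 95% CI for β₁ is (0.8831, 1.4549)

Confidence interval for the slope:

The 95% CI for β₁ is: β̂₁ ± t*(α/2, n-2) × SE(β̂₁)

Step 1: Find critical t-value
- Confidence level = 0.95
- Degrees of freedom = n - 2 = 28 - 2 = 26
- t*(α/2, 26) = 2.0555

Step 2: Calculate margin of error
Margin = 2.0555 × 0.1391 = 0.2859

Step 3: Construct interval
CI = 1.1690 ± 0.2859
CI = (0.8831, 1.4549)

Interpretation: intervals built this way capture the true β₁ in 95% of repeated samples; here the plausible range for the per-unit effect of x on y is 0.8831 to 1.4549.
Since 0 is outside the interval, a two-sided test at α = 0.05 would reject H₀: β₁ = 0.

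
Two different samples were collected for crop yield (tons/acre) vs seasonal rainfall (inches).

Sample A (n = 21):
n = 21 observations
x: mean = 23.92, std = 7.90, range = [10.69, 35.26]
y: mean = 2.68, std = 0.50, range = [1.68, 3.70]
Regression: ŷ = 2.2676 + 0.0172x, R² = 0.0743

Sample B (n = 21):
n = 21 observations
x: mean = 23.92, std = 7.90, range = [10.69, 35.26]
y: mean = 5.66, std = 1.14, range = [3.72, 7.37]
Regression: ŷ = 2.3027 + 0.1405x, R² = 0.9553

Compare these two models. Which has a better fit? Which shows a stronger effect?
Model B has the better fit (R² = 0.9553 vs 0.0743). Model B shows the stronger effect (|β₁| = 0.1405 vs 0.0172).

Model Comparison:

Goodness of fit (R²):
- Model A: R² = 0.0743 → 7.43% of variance in crop yield explained
- Model B: R² = 0.9553 → 95.53% of variance in crop yield explained
- 0.9553 > 0.0743 → Model B has the better fit

Effect size (slope magnitude):
- Model A: β₁ = 0.0172 → predicted crop yield rises 0.0172 tons/acre per additional inch of rainfall
- Model B: β₁ = 0.1405 → predicted crop yield rises 0.1405 tons/acre per additional inch of rainfall
- |0.0172| < |0.1405| → Model B shows the stronger marginal effect

Note: A steeper slope doesn't make a better model if the scatter around the line is large.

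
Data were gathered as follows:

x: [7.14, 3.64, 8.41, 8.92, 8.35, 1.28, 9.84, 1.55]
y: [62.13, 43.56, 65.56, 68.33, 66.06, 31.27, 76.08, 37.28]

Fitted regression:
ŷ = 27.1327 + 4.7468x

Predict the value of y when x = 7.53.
ŷ = 62.8761

Plug x = 7.53 into the fitted line:

ŷ = 27.1327 + 4.7468 × 7.53
ŷ = 27.1327 + 35.7434
ŷ = 62.8761

This is a point prediction; actual observations scatter around it by roughly the residual standard deviation.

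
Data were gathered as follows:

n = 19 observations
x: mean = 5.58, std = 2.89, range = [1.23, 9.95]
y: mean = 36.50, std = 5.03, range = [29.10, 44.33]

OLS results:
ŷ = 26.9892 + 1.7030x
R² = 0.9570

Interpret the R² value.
The model explains 95.70% of the variance in y (R² = 0.9570), leaving 4.30% unexplained; the fit is strong.

R² = 1 − SS_res/SS_tot compares the residual scatter to the total scatter of y about its mean.

Here R² = 0.9570:
- Explained: 95.70% of the variation in y
- Unexplained (residual): 100% − 95.70% = 4.30%
- Rule of thumb (below 0.3 weak; 0.3 to below 0.7 moderate; 0.7 and above strong) → strong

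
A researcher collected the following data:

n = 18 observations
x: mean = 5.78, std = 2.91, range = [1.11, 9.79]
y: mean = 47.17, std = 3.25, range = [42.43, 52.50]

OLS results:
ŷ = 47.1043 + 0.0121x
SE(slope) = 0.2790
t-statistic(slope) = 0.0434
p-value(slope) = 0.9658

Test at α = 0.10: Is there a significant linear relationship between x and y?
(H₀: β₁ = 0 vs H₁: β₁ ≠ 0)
p-value = 0.9658 ≥ α = 0.10, so we fail to reject H₀. The relationship is not significant.

Hypothesis test for the slope coefficient:

H₀: β₁ = 0 (no linear relationship)
H₁: β₁ ≠ 0 (linear relationship exists)

Test statistic: t = β̂₁ / SE(β̂₁) = 0.0121 / 0.2790 = 0.0434

p = 0.9658: how often a slope estimate this far from 0 (in SE units) would arise by chance if β₁ were truly 0.

Decision rule: reject H₀ if p-value < α.
p-value = 0.9658 ≥ α = 0.10 → fail to reject H₀.

At α = 0.10 the data do not provide convincing evidence of a nonzero slope.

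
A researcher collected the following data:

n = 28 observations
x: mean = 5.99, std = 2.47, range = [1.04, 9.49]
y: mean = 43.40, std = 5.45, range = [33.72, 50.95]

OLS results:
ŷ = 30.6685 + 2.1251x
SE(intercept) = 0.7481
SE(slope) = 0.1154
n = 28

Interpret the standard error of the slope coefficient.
SE(slope) = 0.1154 measures the uncertainty in the estimated slope. The coefficient is estimated precisely (SE/|β̂₁| = 5.4%).

What SE measures:
- The standard error quantifies the sampling variability of the coefficient estimate
- It is the estimated standard deviation of β̂₁ across hypothetical repeated samples of the same size
- Smaller SE → more precise estimate

Relative precision:
- SE / |β̂₁| = 0.1154 / 2.1251 = 5.4%
- Rule of thumb (under 20%: precise; 20% to under 50%: moderately precise; 50% or more: imprecise) → precise

Link to interval estimation: a confidence interval for β₁ is β̂₁ ± t* × 0.1154, so SE sets the half-width per unit of t*.

What drives SE(β̂₁): wider spread of x values → smaller SE.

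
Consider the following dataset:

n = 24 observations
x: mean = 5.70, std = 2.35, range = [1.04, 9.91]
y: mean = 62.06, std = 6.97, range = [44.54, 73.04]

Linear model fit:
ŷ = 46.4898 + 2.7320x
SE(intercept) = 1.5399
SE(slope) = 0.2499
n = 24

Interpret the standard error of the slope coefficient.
SE(β̂₁) = 0.2499 is the estimated standard deviation of the slope estimate across repeated samples; relative to β̂₁ = 2.7320 that is 9.1%, a precise estimate.

SE(β̂₁) = s / √Sxx, where s is the residual standard deviation and Sxx = Σ(x − x̄)². It is the yardstick for how far β̂₁ = 2.7320 could plausibly be from the true slope.

Relative precision:
- SE / |β̂₁| = 0.2499 / 2.7320 = 9.1%
- Rule of thumb (under 20%: precise; 20% to under 50%: moderately precise; 50% or more: imprecise) → precise

Link to interval estimation: a confidence interval for β₁ is β̂₁ ± t* × 0.2499, so SE sets the half-width per unit of t*.

What drives SE(β̂₁): more residual scatter → larger SE; larger n (here n = 24) → smaller SE; wider spread of x values → smaller SE.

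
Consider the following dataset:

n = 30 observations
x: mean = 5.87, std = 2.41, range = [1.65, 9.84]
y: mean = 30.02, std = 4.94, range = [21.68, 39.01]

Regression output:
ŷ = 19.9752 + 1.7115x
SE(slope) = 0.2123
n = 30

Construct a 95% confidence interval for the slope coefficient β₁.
The 95% CI for β₁ is (1.2766, 2.1464)

Confidence interval for the slope:

The 95% CI for β₁ is: β̂₁ ± t*(α/2, n-2) × SE(β̂₁)

Step 1: Find critical t-value
- Confidence level = 0.95
- Degrees of freedom = n - 2 = 30 - 2 = 28
- t*(α/2, 28) = 2.0484

Step 2: Calculate margin of error
Margin = 2.0484 × 0.2123 = 0.4349

Step 3: Construct interval
CI = 1.7115 ± 0.4349
CI = (1.2766, 2.1464)

Interpretation: We are 95% confident that the true slope β₁ lies between 1.2766 and 2.1464.
Since 0 is outside the interval, a two-sided test at α = 0.05 would reject H₀: β₁ = 0.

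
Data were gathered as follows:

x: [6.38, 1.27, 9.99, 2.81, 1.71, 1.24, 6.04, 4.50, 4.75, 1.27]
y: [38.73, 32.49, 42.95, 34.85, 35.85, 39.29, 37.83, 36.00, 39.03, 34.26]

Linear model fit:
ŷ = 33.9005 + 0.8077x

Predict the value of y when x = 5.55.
ŷ = 38.3832

Plug x = 5.55 into the fitted line:

ŷ = 33.9005 + 0.8077 × 5.55
ŷ = 33.9005 + 4.4827
ŷ = 38.3832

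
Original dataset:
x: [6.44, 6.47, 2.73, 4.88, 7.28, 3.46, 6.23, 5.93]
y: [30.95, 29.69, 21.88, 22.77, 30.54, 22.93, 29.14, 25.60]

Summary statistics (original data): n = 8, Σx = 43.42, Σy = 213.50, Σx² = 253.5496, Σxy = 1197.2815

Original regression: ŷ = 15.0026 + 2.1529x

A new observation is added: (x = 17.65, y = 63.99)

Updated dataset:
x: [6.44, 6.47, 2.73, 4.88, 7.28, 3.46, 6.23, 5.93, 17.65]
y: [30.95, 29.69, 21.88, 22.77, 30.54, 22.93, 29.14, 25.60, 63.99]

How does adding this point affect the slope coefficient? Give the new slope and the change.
New slope β₁ = 2.9452 versus 2.1529 before: a change of +0.7923 (+36.8%).

The new point has HIGH LEVERAGE: x = 17.65 is far from the original mean x̄ = 43.42/8 ≈ 5.43 (original range [2.73, 7.28]).

Step 1: Update the sums with the new point (n goes from 8 to 9)
Σx  = 43.42 + 17.65 = 61.07
Σy  = 213.50 + 63.99 = 277.49
Σx² = 253.5496 + 17.65² = 253.5496 + 311.5225 = 565.0721
Σxy = 1197.2815 + 17.65×63.99 = 1197.2815 + 1129.4235 = 2326.7050

Step 2: Recompute the slope with b₁ = (nΣxy − ΣxΣy) / (nΣx² − (Σx)²)
Numerator   = 9×2326.7050 − 61.07×277.49 = 20940.3450 − 16946.3143 = 3994.0307
Denominator = 9×565.0721 − 61.07² = 5085.6489 − 3729.5449 = 1356.1040
b₁(new) = 3994.0307 / 1356.1040 = 2.9452

(Same formula on the original sums: (8×1197.2815 − 43.42×213.50) / (8×253.5496 − 43.42²) = 308.0820 / 143.1004 = 2.1529, matching the given fit.)

Step 3: Change in slope
Δβ₁ = 2.9452 − 2.1529 = +0.7923
Relative change = +0.7923 / 2.1529 × 100% = +36.8%
→ the slope increases when the point is added.

A high-leverage point only changes the slope if it is off the original line; here y = 63.99 is above the original trend, so the slope increases.
In practice: check such a point for data-entry or measurement error.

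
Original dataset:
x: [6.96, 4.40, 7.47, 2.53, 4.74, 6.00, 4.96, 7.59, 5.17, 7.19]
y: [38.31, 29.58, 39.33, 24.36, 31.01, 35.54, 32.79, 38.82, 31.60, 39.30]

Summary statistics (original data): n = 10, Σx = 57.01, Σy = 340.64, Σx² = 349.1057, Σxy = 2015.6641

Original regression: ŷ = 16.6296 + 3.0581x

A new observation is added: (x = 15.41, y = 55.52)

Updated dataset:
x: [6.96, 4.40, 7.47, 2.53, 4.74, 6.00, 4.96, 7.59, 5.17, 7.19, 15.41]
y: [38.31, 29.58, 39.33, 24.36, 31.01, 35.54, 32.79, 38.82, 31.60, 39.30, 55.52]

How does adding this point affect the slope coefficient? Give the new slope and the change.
New slope β₁ = 2.3960 versus 3.0581 before: a change of -0.6621 (-21.7%).

The new point has HIGH LEVERAGE: x = 15.41 is far from the original mean x̄ = 57.01/10 ≈ 5.70 (original range [2.53, 7.59]).

Step 1: Update the sums with the new point (n goes from 10 to 11)
Σx  = 57.01 + 15.41 = 72.42
Σy  = 340.64 + 55.52 = 396.16
Σx² = 349.1057 + 15.41² = 349.1057 + 237.4681 = 586.5738
Σxy = 2015.6641 + 15.41×55.52 = 2015.6641 + 855.5632 = 2871.2273

Step 2: Recompute the slope with b₁ = (nΣxy − ΣxΣy) / (nΣx² − (Σx)²)
Numerator   = 11×2871.2273 − 72.42×396.16 = 31583.5003 − 28689.9072 = 2893.5931
Denominator = 11×586.5738 − 72.42² = 6452.3118 − 5244.6564 = 1207.6554
b₁(new) = 2893.5931 / 1207.6554 = 2.3960

(Same formula on the original sums: (10×2015.6641 − 57.01×340.64) / (10×349.1057 − 57.01²) = 736.7546 / 240.9169 = 3.0581, matching the given fit.)

Step 3: Change in slope
Δβ₁ = 2.3960 − 3.0581 = -0.6621
Relative change = -0.6621 / 3.0581 × 100% = -21.7%
→ the slope decreases when the point is added.

Because the point sits below the extension of the original line at a high-leverage x, it tilts the fit down.
In practice: check such a point for data-entry or measurement error.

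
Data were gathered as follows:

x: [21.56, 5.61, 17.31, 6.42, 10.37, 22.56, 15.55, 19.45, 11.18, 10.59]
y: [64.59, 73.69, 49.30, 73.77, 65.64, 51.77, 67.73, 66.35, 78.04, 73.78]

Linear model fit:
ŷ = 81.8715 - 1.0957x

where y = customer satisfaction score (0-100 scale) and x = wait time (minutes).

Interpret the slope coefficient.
An increase of one minute in wait time is associated with a 1.0957 points decrease in predicted satisfaction score.

β₁ = -1.0957 is the change in predicted satisfaction score (points) per additional minute of wait time.

Interpretation:
- Wait time up by 1 minute → predicted satisfaction score decreases by 1.0957 points
- The effect is assumed constant over the observed range of x (linearity)

The intercept β₀ = 81.8715 is the predicted satisfaction score when wait time = 0; since the smallest observed x is 5.61, this is an extrapolation and mainly anchors the line.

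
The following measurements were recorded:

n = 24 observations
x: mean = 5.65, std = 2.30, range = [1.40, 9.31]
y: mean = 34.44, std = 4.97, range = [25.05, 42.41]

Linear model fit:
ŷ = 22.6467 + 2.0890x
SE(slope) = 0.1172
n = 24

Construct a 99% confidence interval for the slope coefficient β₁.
The 99% CI for β₁ is (1.7586, 2.4194)

Confidence interval for the slope:

The 99% CI for β₁ is: β̂₁ ± t*(α/2, n-2) × SE(β̂₁)

Step 1: Find critical t-value
- Confidence level = 0.99
- Degrees of freedom = n - 2 = 24 - 2 = 22
- t*(α/2, 22) = 2.8188

Step 2: Calculate margin of error
Margin = 2.8188 × 0.1172 = 0.3304

Step 3: Construct interval
CI = 2.0890 ± 0.3304
CI = (1.7586, 2.4194)

Interpretation: We are 99% confident that the true slope β₁ lies between 1.7586 and 2.4194.
Since 0 is outside the interval, a two-sided test at α = 0.01 would reject H₀: β₁ = 0.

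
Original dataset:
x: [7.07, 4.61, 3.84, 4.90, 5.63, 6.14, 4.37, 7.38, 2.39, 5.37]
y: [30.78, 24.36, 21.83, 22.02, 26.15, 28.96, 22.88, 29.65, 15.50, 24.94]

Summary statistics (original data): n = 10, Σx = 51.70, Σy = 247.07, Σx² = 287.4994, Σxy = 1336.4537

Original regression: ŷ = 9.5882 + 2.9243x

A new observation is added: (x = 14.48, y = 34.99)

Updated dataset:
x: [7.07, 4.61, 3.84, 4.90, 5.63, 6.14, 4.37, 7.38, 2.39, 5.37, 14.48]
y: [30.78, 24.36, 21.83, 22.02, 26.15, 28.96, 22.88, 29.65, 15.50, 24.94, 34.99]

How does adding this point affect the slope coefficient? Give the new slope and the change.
Adding the point moves β₁ from 2.9243 to 1.4760, i.e. it decreases by 1.4483 (-49.5%).

x = 14.48 lies well outside the original x-range [2.39, 7.38] (x̄ ≈ 5.17), so this observation has high leverage and can move the slope substantially.

Step 1: Update the sums with the new point (n goes from 10 to 11)
Σx  = 51.70 + 14.48 = 66.18
Σy  = 247.07 + 34.99 = 282.06
Σx² = 287.4994 + 14.48² = 287.4994 + 209.6704 = 497.1698
Σxy = 1336.4537 + 14.48×34.99 = 1336.4537 + 506.6552 = 1843.1089

Step 2: Recompute the slope with b₁ = (nΣxy − ΣxΣy) / (nΣx² − (Σx)²)
Numerator   = 11×1843.1089 − 66.18×282.06 = 20274.1979 − 18666.7308 = 1607.4671
Denominator = 11×497.1698 − 66.18² = 5468.8678 − 4379.7924 = 1089.0754
b₁(new) = 1607.4671 / 1089.0754 = 1.4760

(Same formula on the original sums: (10×1336.4537 − 51.70×247.07) / (10×287.4994 − 51.70²) = 591.0180 / 202.1040 = 2.9243, matching the given fit.)

Step 3: Change in slope
Δβ₁ = 1.4760 − 2.9243 = -1.4483
Relative change = -1.4483 / 2.9243 × 100% = -49.5%
→ the slope decreases when the point is added.

A high-leverage point only changes the slope if it is off the original line; here y = 34.99 is below the original trend, so the slope decreases.
In practice: investigate whether it comes from the same population as the rest of the sample; check such a point for data-entry or measurement error.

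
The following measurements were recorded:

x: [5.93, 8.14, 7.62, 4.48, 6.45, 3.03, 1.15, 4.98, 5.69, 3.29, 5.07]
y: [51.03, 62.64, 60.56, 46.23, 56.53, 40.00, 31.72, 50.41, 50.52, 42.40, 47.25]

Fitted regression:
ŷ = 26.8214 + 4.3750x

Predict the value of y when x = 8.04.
ŷ = 61.9964

Plug x = 8.04 into the fitted line:

ŷ = 26.8214 + 4.3750 × 8.04
ŷ = 26.8214 + 35.1750
ŷ = 61.9964

This is a point prediction; actual observations scatter around it by roughly the residual standard deviation.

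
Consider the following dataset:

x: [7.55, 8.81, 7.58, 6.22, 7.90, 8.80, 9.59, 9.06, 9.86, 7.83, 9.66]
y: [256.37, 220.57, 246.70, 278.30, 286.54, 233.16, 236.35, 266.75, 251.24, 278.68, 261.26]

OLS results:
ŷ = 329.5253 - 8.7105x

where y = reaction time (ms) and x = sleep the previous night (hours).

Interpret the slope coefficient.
For each additional hour of sleep, predicted reaction time decreases by approximately 8.7105 ms.

β₁ = -8.7105 is the change in predicted reaction time (ms) per additional hour of sleep.

Interpretation:
- Sleep up by 1 hour → predicted reaction time decreases by 8.7105 ms
- This is a linear approximation: the same per-unit change is assumed across the whole observed x range
- The sign (−) gives the direction; the magnitude 8.7105 gives the size of the effect per hour

(β₀ = 329.5253 is the fitted value at x = 0 and is not part of the slope interpretation.)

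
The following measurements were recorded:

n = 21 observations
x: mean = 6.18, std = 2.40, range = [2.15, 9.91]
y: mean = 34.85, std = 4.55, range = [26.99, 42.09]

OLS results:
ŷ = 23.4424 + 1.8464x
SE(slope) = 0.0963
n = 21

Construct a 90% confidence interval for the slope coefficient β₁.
The 90% CI for β₁ is (1.6799, 2.0129)

Confidence interval for the slope:

The 90% CI for β₁ is: β̂₁ ± t*(α/2, n-2) × SE(β̂₁)

Step 1: Find critical t-value
- Confidence level = 0.9
- Degrees of freedom = n - 2 = 21 - 2 = 19
- t*(α/2, 19) = 1.7291

Step 2: Calculate margin of error
Margin = 1.7291 × 0.0963 = 0.1665

Step 3: Construct interval
CI = 1.8464 ± 0.1665
CI = (1.6799, 2.0129)

Interpretation: We are 90% confident that the true slope β₁ lies between 1.6799 and 2.0129.
The interval does not include 0, suggesting a significant linear relationship.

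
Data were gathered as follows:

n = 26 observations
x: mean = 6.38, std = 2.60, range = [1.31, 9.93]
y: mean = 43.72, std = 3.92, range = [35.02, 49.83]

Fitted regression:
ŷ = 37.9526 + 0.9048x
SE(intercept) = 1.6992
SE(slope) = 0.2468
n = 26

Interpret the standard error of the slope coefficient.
SE(slope) = 0.2468 measures the uncertainty in the estimated slope. The coefficient is estimated with moderate precision (SE/|β̂₁| = 27.3%).

SE(β̂₁) = s / √Sxx, where s is the residual standard deviation and Sxx = Σ(x − x̄)². It is the yardstick for how far β̂₁ = 0.9048 could plausibly be from the true slope.

Relative precision:
- SE / |β̂₁| = 0.2468 / 0.9048 = 27.3%
- Rule of thumb (under 20%: precise; 20% to under 50%: moderately precise; 50% or more: imprecise) → moderately precise

Rough 95% range (±2 SE): 0.9048 ± 0.4936 → (0.4112, 1.3984).

What drives SE(β̂₁): larger n (here n = 26) → smaller SE; more residual scatter → larger SE; wider spread of x values → smaller SE.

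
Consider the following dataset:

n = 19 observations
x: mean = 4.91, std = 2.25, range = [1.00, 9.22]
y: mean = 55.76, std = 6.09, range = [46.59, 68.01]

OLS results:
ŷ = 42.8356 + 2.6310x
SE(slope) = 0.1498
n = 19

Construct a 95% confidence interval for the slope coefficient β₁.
The 95% CI for β₁ is (2.3150, 2.9470)

Confidence interval for the slope:

The 95% CI for β₁ is: β̂₁ ± t*(α/2, n-2) × SE(β̂₁)

Step 1: Find critical t-value
- Confidence level = 0.95
- Degrees of freedom = n - 2 = 19 - 2 = 17
- t*(α/2, 17) = 2.1098

Step 2: Calculate margin of error
Margin = 2.1098 × 0.1498 = 0.3160

Step 3: Construct interval
CI = 2.6310 ± 0.3160
CI = (2.3150, 2.9470)

Interpretation: each one-unit increase in x is associated with a change in mean y of between 2.3150 and 2.9470, with 95% confidence.
The interval does not include 0, suggesting a significant linear relationship.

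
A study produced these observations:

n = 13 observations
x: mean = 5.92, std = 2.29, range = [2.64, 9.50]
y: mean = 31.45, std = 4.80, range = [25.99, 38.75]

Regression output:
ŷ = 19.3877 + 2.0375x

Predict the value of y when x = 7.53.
ŷ = 34.7301

To predict y for x = 7.53, substitute into the regression equation:

ŷ = 19.3877 + 2.0375 × 7.53
ŷ = 19.3877 + 15.3424
ŷ = 34.7301

This is a point prediction; actual observations scatter around it by roughly the residual standard deviation.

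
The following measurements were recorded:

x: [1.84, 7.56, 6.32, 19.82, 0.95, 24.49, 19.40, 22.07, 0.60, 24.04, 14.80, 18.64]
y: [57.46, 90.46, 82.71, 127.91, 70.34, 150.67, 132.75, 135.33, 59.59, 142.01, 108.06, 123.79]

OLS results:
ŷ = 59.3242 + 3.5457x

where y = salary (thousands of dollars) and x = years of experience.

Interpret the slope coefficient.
For each additional year of experience, predicted salary increases by approximately 3.5457 thousand dollars.

β₁ = 3.5457 is the change in predicted salary (thousand dollars) per additional year of experience.

Interpretation:
- Experience up by 1 year → predicted salary increases by 3.5457 thousand dollars
- This is a linear approximation: the same per-unit change is assumed across the whole observed x range
- The slope describes association in these data, not necessarily a causal effect

The intercept β₀ = 59.3242 is the predicted salary when experience = 0; since the smallest observed x is 0.60, this is an extrapolation and mainly anchors the line.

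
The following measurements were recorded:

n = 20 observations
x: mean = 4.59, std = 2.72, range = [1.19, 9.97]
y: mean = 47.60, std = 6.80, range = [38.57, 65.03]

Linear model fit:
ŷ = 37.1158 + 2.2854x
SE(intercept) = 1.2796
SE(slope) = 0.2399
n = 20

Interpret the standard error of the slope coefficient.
SE(slope) = 0.2399 measures the uncertainty in the estimated slope. The coefficient is estimated precisely (SE/|β̂₁| = 10.5%).

SE(β̂₁) = s / √Sxx, where s is the residual standard deviation and Sxx = Σ(x − x̄)². It is the yardstick for how far β̂₁ = 2.2854 could plausibly be from the true slope.

Relative precision:
- SE / |β̂₁| = 0.2399 / 2.2854 = 10.5%
- Rule of thumb (under 20%: precise; 20% to under 50%: moderately precise; 50% or more: imprecise) → precise

Link to the t-test: t = β̂₁ / SE(β̂₁) = 2.2854 / 0.2399 = 9.5265, the statistic for H₀: β₁ = 0.

What drives SE(β̂₁): wider spread of x values → smaller SE.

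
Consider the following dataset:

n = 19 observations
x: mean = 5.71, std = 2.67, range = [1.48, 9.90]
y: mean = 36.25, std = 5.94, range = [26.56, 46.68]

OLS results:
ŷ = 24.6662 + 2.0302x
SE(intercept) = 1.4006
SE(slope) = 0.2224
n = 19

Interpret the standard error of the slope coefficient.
SE(slope) = 0.2224 measures the uncertainty in the estimated slope. The coefficient is estimated precisely (SE/|β̂₁| = 11.0%).

What SE measures:
- The standard error quantifies the sampling variability of the coefficient estimate
- It is the estimated standard deviation of β̂₁ across hypothetical repeated samples of the same size
- Smaller SE → more precise estimate

Relative precision:
- SE / |β̂₁| = 0.2224 / 2.0302 = 11.0%
- Rule of thumb (under 20%: precise; 20% to under 50%: moderately precise; 50% or more: imprecise) → precise

Link to interval estimation: a confidence interval for β₁ is β̂₁ ± t* × 0.2224, so SE sets the half-width per unit of t*.

What drives SE(β̂₁): larger n (here n = 19) → smaller SE; more residual scatter → larger SE.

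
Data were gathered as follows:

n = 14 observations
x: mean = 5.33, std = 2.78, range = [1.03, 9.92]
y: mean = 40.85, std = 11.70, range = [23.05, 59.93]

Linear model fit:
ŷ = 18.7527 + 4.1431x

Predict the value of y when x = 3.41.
ŷ = 32.8807

x = 3.41 lies inside the observed range [1.03, 9.92], so the fitted equation applies directly:

ŷ = 18.7527 + 4.1431 × 3.41
ŷ = 18.7527 + 14.1280
ŷ = 32.8807

This is a point prediction; actual observations scatter around it by roughly the residual standard deviation.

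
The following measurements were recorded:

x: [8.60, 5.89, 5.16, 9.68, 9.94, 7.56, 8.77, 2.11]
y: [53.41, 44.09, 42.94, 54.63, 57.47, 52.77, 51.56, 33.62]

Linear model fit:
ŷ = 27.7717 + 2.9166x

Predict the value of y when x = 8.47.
ŷ = 52.4753

x = 8.47 lies inside the observed range [2.11, 9.94], so the fitted equation applies directly:

ŷ = 27.7717 + 2.9166 × 8.47
ŷ = 27.7717 + 24.7036
ŷ = 52.4753

This is a point prediction; actual observations scatter around it by roughly the residual standard deviation.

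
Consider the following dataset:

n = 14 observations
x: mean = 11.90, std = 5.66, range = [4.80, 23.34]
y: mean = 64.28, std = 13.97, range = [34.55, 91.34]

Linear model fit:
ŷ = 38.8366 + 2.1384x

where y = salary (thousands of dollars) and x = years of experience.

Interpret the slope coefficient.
On average, salary is about 2.1384 thousand dollars higher for every extra year of experience.

The slope coefficient β₁ = 2.1384 represents the marginal effect of experience on salary.

Interpretation:
- Experience up by 1 year → predicted salary increases by 2.1384 thousand dollars
- This is a linear approximation: the same per-unit change is assumed across the whole observed x range
- The sign (+) gives the direction; the magnitude 2.1384 gives the size of the effect per year

(β₀ = 38.8366 is the fitted value at x = 0 and is not part of the slope interpretation.)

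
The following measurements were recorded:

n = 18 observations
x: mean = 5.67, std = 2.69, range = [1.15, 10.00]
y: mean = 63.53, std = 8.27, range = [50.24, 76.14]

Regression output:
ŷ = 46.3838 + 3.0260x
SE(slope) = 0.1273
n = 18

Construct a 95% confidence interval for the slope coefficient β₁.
The 95% CI for β₁ is (2.7561, 3.2959)

Confidence interval for the slope:

The 95% CI for β₁ is: β̂₁ ± t*(α/2, n-2) × SE(β̂₁)

Step 1: Find critical t-value
- Confidence level = 0.95
- Degrees of freedom = n - 2 = 18 - 2 = 16
- t*(α/2, 16) = 2.1199

Step 2: Calculate margin of error
Margin = 2.1199 × 0.1273 = 0.2699

Step 3: Construct interval
CI = 3.0260 ± 0.2699
CI = (2.7561, 3.2959)

Interpretation: intervals built this way capture the true β₁ in 95% of repeated samples; here the plausible range for the per-unit effect of x on y is 2.7561 to 3.2959.
Since 0 is outside the interval, a two-sided test at α = 0.05 would reject H₀: β₁ = 0.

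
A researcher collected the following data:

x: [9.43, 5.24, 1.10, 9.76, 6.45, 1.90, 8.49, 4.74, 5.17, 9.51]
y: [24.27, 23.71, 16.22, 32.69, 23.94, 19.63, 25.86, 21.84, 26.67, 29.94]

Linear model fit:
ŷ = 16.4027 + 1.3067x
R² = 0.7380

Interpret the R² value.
About 73.80% of the variability in y is accounted for by the regression on x (R² = 0.7380) — a strong linear fit.

The coefficient of determination R² is the fraction of the total variation in y that the fitted line accounts for.

Here R² = 0.7380:
- Explained: 73.80% of the variation in y
- Unexplained (residual): 100% − 73.80% = 26.20%
- Rule of thumb (below 0.3 weak; 0.3 to below 0.7 moderate; 0.7 and above strong) → strong

Calculation: R² = 1 − (SS_res / SS_tot), where SS_res is the sum of squared residuals and SS_tot the total sum of squares.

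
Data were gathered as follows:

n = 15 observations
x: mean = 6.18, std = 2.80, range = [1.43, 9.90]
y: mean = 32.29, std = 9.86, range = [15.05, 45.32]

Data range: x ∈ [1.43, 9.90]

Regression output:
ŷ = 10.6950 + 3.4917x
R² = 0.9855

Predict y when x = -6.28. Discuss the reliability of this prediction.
The equation gives ŷ = -11.2329; however x = -6.28 is 7.71 units below the observed range, so this extrapolated value should not be trusted.

Prediction calculation:
ŷ = 10.6950 + 3.4917 × (-6.28)
ŷ = -11.2329

Reliability:
- Data range: x ∈ [1.43, 9.90]
- Prediction point: x = -6.28 is 7.71 units below the observed range → this is EXTRAPOLATION, not interpolation

Why that matters here:
- There are no observations near this x to validate the fitted line there
- The standard error of prediction grows with (x − x̄)², and x = -6.28 is far from x̄ = 6.18

A defensible statement: 'if the linear trend continued to x = -6.28, y would be about -11.2329' — the premise is untested.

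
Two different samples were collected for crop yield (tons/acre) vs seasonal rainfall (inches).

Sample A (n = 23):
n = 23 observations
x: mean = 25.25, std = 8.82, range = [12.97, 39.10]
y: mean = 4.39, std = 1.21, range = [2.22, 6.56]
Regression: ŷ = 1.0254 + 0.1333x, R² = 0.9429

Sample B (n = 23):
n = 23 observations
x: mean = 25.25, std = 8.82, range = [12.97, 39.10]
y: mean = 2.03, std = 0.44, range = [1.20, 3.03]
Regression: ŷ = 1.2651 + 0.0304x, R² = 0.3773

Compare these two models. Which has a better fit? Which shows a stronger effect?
Model A has the better fit (R² = 0.9429 vs 0.3773). Model A shows the stronger effect (|β₁| = 0.1333 vs 0.0304).

Model Comparison:

Goodness of fit (R²):
- Model A: R² = 0.9429 → 94.29% of variance in crop yield explained
- Model B: R² = 0.3773 → 37.73% of variance in crop yield explained
- 0.9429 > 0.3773 → Model A has the better fit

Which has the larger per-inch effect? (|β₁|)
- Model A: β₁ = 0.1333 → predicted crop yield rises 0.1333 tons/acre per additional inch of rainfall
- Model B: β₁ = 0.0304 → predicted crop yield rises 0.0304 tons/acre per additional inch of rainfall
- |0.1333| > |0.0304| → Model A shows the stronger marginal effect

Note: R² measures how tightly points cluster around the line; β₁ measures how steep the line is — they answer different questions.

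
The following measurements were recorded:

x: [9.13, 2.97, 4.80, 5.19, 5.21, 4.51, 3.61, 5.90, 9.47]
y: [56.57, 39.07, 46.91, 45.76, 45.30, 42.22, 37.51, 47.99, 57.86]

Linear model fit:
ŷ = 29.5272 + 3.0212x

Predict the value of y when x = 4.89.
ŷ = 44.3009

x = 4.89 lies inside the observed range [2.97, 9.47], so the fitted equation applies directly:

ŷ = 29.5272 + 3.0212 × 4.89
ŷ = 29.5272 + 14.7737
ŷ = 44.3009

This is the fitted mean response at that x — an individual observation would come with a wider prediction interval.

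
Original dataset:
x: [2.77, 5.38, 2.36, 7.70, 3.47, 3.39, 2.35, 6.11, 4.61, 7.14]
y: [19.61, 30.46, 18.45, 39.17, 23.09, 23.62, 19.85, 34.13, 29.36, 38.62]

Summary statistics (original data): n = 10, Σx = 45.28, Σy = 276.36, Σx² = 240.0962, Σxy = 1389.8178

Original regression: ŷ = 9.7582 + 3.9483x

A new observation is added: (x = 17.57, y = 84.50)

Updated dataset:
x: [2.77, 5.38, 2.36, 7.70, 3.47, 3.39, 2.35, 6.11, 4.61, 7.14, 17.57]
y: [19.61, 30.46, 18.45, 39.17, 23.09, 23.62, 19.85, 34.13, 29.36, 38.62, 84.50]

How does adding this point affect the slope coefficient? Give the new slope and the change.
New slope β₁ = 4.2839 versus 3.9483 before: a change of +0.3356 (+8.5%).

x = 17.57 lies well outside the original x-range [2.35, 7.70] (x̄ ≈ 4.53), so this observation has high leverage and can move the slope substantially.

Step 1: Update the sums with the new point (n goes from 10 to 11)
Σx  = 45.28 + 17.57 = 62.85
Σy  = 276.36 + 84.50 = 360.86
Σx² = 240.0962 + 17.57² = 240.0962 + 308.7049 = 548.8011
Σxy = 1389.8178 + 17.57×84.50 = 1389.8178 + 1484.6650 = 2874.4828

Step 2: Recompute the slope with b₁ = (nΣxy − ΣxΣy) / (nΣx² − (Σx)²)
Numerator   = 11×2874.4828 − 62.85×360.86 = 31619.3108 − 22680.0510 = 8939.2598
Denominator = 11×548.8011 − 62.85² = 6036.8121 − 3950.1225 = 2086.6896
b₁(new) = 8939.2598 / 2086.6896 = 4.2839

(Same formula on the original sums: (10×1389.8178 − 45.28×276.36) / (10×240.0962 − 45.28²) = 1384.5972 / 350.6836 = 3.9483, matching the given fit.)

Step 3: Change in slope
Δβ₁ = 4.2839 − 3.9483 = +0.3356
Relative change = +0.3356 / 3.9483 × 100% = +8.5%
→ the slope increases when the point is added.

Because the point sits above the extension of the original line at a high-leverage x, it tilts the fit up.
In practice: refit with and without it and report both if conclusions differ.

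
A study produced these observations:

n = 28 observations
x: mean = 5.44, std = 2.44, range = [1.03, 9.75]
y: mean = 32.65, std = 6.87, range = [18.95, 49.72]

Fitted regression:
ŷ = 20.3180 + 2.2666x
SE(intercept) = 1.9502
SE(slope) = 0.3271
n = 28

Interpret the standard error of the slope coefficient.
SE(β̂₁) = 0.3271 is the estimated standard deviation of the slope estimate across repeated samples; relative to β̂₁ = 2.2666 that is 14.4%, a precise estimate.

SE(β̂₁) = 0.3271 says: if we drew many samples of n = 28 from the same population and refit each time, the fitted slopes would scatter with a standard deviation of roughly 0.3271 around the true β₁.

Relative precision:
- SE / |β̂₁| = 0.3271 / 2.2666 = 14.4%
- Rule of thumb (under 20%: precise; 20% to under 50%: moderately precise; 50% or more: imprecise) → precise

Link to interval estimation: a confidence interval for β₁ is β̂₁ ± t* × 0.3271, so SE sets the half-width per unit of t*.

What drives SE(β̂₁): larger n (here n = 28) → smaller SE; wider spread of x values → smaller SE.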